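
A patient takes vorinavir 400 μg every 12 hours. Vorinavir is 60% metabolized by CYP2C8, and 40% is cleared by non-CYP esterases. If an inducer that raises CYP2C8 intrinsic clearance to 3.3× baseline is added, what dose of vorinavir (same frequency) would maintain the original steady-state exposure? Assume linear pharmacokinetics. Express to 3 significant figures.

CYP2C8: 0.6 × 3.3 = 1.98
Other: 0.4 (unchanged)
Relative clearance = 1.98 + 0.4 = 2.38.
Css,avg = (dose rate)/CL, so holding Css fixed requires dose ∝ CL: 400 × 2.38 = 952 μg.

952 μg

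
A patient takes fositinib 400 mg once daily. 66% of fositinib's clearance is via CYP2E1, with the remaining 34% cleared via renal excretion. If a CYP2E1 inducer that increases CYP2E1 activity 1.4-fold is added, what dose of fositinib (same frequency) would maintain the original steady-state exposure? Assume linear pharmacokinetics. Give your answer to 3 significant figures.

The CYP2E1 pathway (66% of clearance) is boosted to 1.4× activity: 0.66 × 1.4 = 0.924.
The remaining 34% of clearance is unaffected.
New clearance relative to baseline: 0.924 + 0.34 = 1.264.
Exposure is unchanged when dose changes in proportion to clearance. New dose = 400 mg × 1.264 = 506 mg.

506 mg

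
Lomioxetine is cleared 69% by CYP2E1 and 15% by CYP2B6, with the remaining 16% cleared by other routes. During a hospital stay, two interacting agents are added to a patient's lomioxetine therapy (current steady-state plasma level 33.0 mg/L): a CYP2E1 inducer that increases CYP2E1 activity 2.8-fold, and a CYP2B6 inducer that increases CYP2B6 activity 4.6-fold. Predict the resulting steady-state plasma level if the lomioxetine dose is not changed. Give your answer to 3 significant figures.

11.9 mg/L

The CYP2E1 pathway (69% of clearance) rises to 2.8× activity: 0.69 × 2.8 = 1.932.
The CYP2B6 pathway (15% of clearance) is boosted to 4.6× activity: 0.15 × 4.6 = 0.69.
The remaining 16% of clearance is unaffected.
New clearance relative to baseline: 1.932 + 0.69 + 0.16 = 2.782.
New steady-state plasma level = 33.0 / 2.782 = 11.9 mg/L (concentration scales inversely with clearance).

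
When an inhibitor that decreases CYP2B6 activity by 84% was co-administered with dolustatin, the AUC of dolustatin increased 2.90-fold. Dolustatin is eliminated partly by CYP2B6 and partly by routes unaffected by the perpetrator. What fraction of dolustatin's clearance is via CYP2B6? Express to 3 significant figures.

0.780

CL'/CL = 1 / 2.90 = 0.3448
0.16·fm + (1 − fm) = 0.3448
fm = (0.3448 − 1) / (0.16 − 1) = 0.780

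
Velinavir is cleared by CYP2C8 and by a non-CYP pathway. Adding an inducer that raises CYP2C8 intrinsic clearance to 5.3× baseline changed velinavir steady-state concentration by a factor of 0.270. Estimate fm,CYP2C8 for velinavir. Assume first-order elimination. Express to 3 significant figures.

Write x for the fraction cleared via CYP2C8. The observed steady-state concentration change means clearance rose to 1/0.270 = 3.704 of baseline.
Setting x·5.3 + (1 − x) = 3.704 and solving: x = (3.704 − 1)/(5.3 − 1) = 0.629.

0.629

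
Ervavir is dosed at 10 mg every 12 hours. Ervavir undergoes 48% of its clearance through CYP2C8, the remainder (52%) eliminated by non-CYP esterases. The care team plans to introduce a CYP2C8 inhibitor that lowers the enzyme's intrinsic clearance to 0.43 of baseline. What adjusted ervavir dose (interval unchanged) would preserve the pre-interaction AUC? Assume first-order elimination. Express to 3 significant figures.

The CYP2C8 pathway (48% of clearance) is reduced to 0.43× activity: 0.48 × 0.43 = 0.2064.
Non-CYP routes (52%) are unchanged.
Relative clearance = 0.2064 + 0.52 = 0.7264.
To maintain the same steady-state level, dose must scale with clearance: new dose = 10 × 0.7264 = 7.26 mg.

7.26 mg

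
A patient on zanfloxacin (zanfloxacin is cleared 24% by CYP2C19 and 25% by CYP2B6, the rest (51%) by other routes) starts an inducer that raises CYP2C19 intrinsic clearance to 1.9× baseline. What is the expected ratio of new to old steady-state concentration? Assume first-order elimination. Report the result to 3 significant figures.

The CYP2C19 pathway (24% of clearance) increases to 1.9× activity: 0.24 × 1.9 = 0.456.
CYP2B6 (25%) and the residual 51% are unaffected.
Relative clearance = 0.456 + 0.25 + 0.51 = 1.216.
Steady-state concentration ratio = CL_old/CL_new = 1 / 1.216 = 0.822.

0.822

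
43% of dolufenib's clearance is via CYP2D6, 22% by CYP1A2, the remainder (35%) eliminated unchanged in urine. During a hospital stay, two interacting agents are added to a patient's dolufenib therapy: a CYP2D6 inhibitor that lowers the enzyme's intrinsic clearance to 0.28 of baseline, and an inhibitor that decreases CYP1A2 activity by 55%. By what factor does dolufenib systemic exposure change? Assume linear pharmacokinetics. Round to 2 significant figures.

CYP2D6: 0.43 × 0.28 = 0.1204
CYP1A2: 0.22 × 0.45 = 0.099
Other: 0.35 (unchanged)
New clearance relative to baseline: 0.1204 + 0.099 + 0.35 = 0.5694.
Systemic exposure ∝ 1/CL: fold-change = 1 / 0.5694 = 1.8.

1.8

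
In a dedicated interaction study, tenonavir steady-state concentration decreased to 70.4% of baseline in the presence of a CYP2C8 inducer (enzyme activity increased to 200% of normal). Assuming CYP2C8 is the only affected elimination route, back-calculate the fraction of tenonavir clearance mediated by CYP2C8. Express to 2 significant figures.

Call the CYP2C8 fraction fm. After the interaction, CL_new/CL_old = fm × 2 + (1 − fm).
Steady-state concentration ratio = 1 / (new CL fraction), so new CL fraction = 1 / 0.704 = 1.42.
fm × 2 + 1 − fm = 1.42  ⇒  fm × (2 − 1) = 0.4205  ⇒  fm = 0.42.

0.42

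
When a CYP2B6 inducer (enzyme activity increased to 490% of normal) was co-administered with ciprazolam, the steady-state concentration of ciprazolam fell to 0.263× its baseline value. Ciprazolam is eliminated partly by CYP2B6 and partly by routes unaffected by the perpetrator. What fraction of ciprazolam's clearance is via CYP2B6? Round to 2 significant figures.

CL'/CL = 1 / 0.263 = 3.802
4.9·fm + (1 − fm) = 3.802
fm = (3.802 − 1) / (4.9 − 1) = 0.72

0.72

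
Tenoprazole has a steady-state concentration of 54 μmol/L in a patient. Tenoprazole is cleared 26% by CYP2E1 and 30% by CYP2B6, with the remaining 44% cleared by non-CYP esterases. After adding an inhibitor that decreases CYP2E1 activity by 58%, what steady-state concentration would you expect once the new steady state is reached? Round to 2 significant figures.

CYP2E1: 0.26 × 0.42 = 0.1092
CYP2B6: 0.3 (unchanged)
Other: 0.44 (unchanged)
New clearance relative to baseline: 0.1092 + 0.3 + 0.44 = 0.8492.
With dosing unchanged, steady-state concentration scales as 1/CL: 54 / 0.8492 = 64 μmol/L.

64 μmol/L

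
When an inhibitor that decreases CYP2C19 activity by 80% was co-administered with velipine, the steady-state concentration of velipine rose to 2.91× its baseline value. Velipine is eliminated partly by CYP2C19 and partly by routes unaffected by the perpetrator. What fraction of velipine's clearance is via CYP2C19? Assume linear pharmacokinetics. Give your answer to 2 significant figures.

0.82

CL'/CL = 1 / 2.91 = 0.3436
0.2·fm + (1 − fm) = 0.3436
fm = (0.3436 − 1) / (0.2 − 1) = 0.82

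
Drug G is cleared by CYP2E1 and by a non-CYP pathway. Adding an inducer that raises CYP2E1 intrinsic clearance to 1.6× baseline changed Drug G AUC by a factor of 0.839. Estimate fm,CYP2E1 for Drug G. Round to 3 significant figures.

0.320

Write x for the fraction cleared via CYP2E1. The observed AUC change means clearance rose to 1/0.839 = 1.192 of baseline.
Only the CYP2E1 route changed, so 1.192 = x·1.6 + (1 − x), giving x = 0.320.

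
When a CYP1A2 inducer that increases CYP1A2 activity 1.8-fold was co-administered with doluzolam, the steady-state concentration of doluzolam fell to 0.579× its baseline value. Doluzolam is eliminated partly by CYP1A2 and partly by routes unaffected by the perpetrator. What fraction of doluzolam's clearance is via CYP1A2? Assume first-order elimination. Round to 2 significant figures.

0.91

Let fm be the CYP1A2 fraction. New clearance relative to baseline = fm × 1.8 + (1 − fm).
Steady-state concentration ratio = 1 / (new CL fraction), so new CL fraction = 1 / 0.579 = 1.727.
fm × 1.8 + 1 − fm = 1.727  ⇒  fm × (1.8 − 1) = 0.7271  ⇒  fm = 0.91.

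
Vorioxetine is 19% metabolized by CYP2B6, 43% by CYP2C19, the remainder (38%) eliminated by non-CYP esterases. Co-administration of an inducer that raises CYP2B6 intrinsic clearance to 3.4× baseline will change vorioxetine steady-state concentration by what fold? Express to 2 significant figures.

0.69

The CYP2B6 pathway (19% of clearance) is boosted to 3.4× activity: 0.19 × 3.4 = 0.646.
CYP2C19 (43%) and the residual 38% are unaffected.
Relative clearance = 0.646 + 0.43 + 0.38 = 1.456.
Since steady-state concentration ∝ 1/CL, the ratio is 1 / 1.456 = 0.69.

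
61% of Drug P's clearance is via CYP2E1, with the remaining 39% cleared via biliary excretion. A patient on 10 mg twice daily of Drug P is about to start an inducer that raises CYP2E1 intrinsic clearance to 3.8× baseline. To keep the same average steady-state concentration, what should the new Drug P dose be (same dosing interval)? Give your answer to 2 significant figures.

27 mg

CYP2E1: 0.61 × 3.8 = 2.318
Other: 0.39 (unchanged)
Relative clearance = 2.318 + 0.39 = 2.708.
To maintain the same steady-state level, dose must scale with clearance: new dose = 10 × 2.708 = 27 mg.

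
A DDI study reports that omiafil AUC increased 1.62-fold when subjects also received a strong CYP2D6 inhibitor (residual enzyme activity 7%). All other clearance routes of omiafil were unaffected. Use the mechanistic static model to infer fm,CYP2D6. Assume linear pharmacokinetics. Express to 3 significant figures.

CL'/CL = 1 / 1.62 = 0.6173
0.07·fm + (1 − fm) = 0.6173
fm = (0.6173 − 1) / (0.07 − 1) = 0.412

0.412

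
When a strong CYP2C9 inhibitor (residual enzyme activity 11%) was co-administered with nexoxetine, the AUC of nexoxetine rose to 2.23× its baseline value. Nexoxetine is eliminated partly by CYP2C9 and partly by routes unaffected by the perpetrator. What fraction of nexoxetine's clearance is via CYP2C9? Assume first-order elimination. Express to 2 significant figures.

CL'/CL = 1 / 2.23 = 0.4484
0.11·fm + (1 − fm) = 0.4484
fm = (0.4484 − 1) / (0.11 − 1) = 0.62

0.62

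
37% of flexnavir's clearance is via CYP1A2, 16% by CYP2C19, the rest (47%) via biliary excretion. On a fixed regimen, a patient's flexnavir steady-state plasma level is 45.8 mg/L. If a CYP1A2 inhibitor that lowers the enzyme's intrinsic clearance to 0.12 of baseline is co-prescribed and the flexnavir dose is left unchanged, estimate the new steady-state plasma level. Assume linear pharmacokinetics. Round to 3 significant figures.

67.9 mg/L

The CYP1A2 pathway (37% of clearance) is reduced to 0.12× activity: 0.37 × 0.12 = 0.0444.
CYP2C19 (16%) and the residual 47% are unaffected.
New clearance relative to baseline: 0.0444 + 0.16 + 0.47 = 0.6744.
New steady-state plasma level = baseline ÷ relative clearance = 45.8 / 0.6744 = 67.9 mg/L.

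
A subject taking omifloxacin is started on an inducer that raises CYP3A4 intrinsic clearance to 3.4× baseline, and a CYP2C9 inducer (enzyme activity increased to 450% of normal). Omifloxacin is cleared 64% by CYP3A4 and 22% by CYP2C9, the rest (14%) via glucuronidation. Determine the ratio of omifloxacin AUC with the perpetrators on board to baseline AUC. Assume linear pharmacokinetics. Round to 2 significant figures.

CYP3A4: 0.64 × 3.4 = 2.176
CYP2C9: 0.22 × 4.5 = 0.99
Other: 0.14 (unchanged)
CL_new/CL_old = 2.176 + 0.99 + 0.14 = 3.306.
AUC ∝ 1/CL: fold-change = 1 / 3.306 = 0.30.

0.30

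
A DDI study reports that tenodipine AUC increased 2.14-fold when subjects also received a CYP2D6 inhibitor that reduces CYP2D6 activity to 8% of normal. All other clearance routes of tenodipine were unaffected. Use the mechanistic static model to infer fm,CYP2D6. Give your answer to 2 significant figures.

Let x = fm,CYP2D6. Because AUC ∝ 1/CL, relative clearance fell to 1/2.14 = 0.4673.
Setting x·0.08 + (1 − x) = 0.4673 and solving: x = (0.4673 − 1)/(0.08 − 1) = 0.58.

0.58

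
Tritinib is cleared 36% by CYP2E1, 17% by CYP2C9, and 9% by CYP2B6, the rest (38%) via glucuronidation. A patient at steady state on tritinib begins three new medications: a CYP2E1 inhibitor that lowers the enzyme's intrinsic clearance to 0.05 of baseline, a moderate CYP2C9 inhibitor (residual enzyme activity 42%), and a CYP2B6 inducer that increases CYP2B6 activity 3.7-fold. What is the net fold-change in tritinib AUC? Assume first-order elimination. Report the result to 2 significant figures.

The CYP2E1 pathway (36% of clearance) is reduced to 0.05× activity: 0.36 × 0.05 = 0.018.
The CYP2C9 pathway (17% of clearance) is reduced to 0.42× activity: 0.17 × 0.42 = 0.0714.
The CYP2B6 pathway (9% of clearance) rises to 3.7× activity: 0.09 × 3.7 = 0.333.
The remaining 38% of clearance is unaffected.
New clearance relative to baseline: 0.018 + 0.0714 + 0.333 + 0.38 = 0.8024.
AUC ∝ 1/CL: fold-change = 1 / 0.8024 = 1.2.

1.2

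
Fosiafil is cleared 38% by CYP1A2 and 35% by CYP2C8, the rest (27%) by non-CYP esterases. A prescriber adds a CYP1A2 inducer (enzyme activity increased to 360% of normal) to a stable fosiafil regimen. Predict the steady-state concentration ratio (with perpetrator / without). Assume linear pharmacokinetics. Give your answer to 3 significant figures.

0.503

The CYP1A2 pathway (38% of clearance) increases to 3.6× activity: 0.38 × 3.6 = 1.368.
CYP2C8 (35%) and the residual 27% are unaffected.
New clearance relative to baseline: 1.368 + 0.35 + 0.27 = 1.988.
Steady-state concentration ratio = CL_old/CL_new = 1 / 1.988 = 0.503.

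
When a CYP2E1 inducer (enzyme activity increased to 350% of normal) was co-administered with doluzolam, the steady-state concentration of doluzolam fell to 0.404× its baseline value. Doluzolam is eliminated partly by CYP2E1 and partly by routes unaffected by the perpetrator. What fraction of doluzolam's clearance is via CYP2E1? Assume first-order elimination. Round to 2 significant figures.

Let x = fm,CYP2E1. Because steady-state concentration ∝ 1/CL, relative clearance rose to 1/0.404 = 2.475.
Setting x·3.5 + (1 − x) = 2.475 and solving: x = (2.475 − 1)/(3.5 − 1) = 0.59.

0.59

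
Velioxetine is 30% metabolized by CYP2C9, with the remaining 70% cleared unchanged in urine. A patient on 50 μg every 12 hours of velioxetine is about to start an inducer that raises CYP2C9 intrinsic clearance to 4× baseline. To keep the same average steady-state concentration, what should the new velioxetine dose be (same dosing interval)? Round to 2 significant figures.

The CYP2C9 pathway (30% of clearance) increases to 4× activity: 0.3 × 4 = 1.2.
The remaining 70% of clearance is unaffected.
CL_new/CL_old = 1.2 + 0.7 = 1.9.
Exposure is unchanged when dose changes in proportion to clearance. New dose = 50 μg × 1.9 = 95 μg.

95 μg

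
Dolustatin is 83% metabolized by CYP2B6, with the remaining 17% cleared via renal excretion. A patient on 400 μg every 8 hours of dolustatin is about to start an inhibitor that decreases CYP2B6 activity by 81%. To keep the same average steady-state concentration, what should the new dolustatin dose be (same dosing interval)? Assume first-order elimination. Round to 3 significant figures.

131 μg

The CYP2B6 pathway (83% of clearance) drops to 0.19× activity: 0.83 × 0.19 = 0.1577.
Non-CYP routes (17%) are unchanged.
Relative clearance = 0.1577 + 0.17 = 0.3277.
Css,avg = (dose rate)/CL, so holding Css fixed requires dose ∝ CL: 400 × 0.3277 = 131 μg.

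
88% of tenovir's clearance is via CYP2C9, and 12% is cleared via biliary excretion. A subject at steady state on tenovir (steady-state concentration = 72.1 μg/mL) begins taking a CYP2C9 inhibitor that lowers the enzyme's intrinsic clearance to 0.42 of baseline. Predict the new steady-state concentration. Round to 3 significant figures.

147 μg/mL

The CYP2C9 pathway (88% of clearance) is reduced to 0.42× activity: 0.88 × 0.42 = 0.3696.
The remaining 12% of clearance is unaffected.
New clearance relative to baseline: 0.3696 + 0.12 = 0.4896.
New steady-state concentration = baseline ÷ relative clearance = 72.1 / 0.4896 = 147 μg/mL.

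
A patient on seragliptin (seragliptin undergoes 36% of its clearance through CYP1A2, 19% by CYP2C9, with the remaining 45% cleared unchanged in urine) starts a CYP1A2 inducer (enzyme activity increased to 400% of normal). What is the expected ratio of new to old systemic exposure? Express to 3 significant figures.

0.481

The CYP1A2 pathway (36% of clearance) rises to 4× activity: 0.36 × 4 = 1.44.
CYP2C9 (19%) and the residual 45% are unaffected.
Relative clearance = 1.44 + 0.19 + 0.45 = 2.08.
Since systemic exposure ∝ 1/CL, the ratio is 1 / 2.08 = 0.481.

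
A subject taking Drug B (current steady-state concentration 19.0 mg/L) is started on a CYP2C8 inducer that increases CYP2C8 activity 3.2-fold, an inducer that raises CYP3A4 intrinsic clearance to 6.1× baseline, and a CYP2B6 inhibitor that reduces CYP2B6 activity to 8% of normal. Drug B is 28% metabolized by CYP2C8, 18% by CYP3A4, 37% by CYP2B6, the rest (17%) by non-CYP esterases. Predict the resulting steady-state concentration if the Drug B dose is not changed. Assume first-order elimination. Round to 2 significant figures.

8.7 mg/L

The CYP2C8 pathway (28% of clearance) is boosted to 3.2× activity: 0.28 × 3.2 = 0.896.
The CYP3A4 pathway (18% of clearance) rises to 6.1× activity: 0.18 × 6.1 = 1.098.
The CYP2B6 pathway (37% of clearance) is reduced to 0.08× activity: 0.37 × 0.08 = 0.0296.
Non-CYP routes (17%) are unchanged.
New clearance relative to baseline: 0.896 + 1.098 + 0.0296 + 0.17 = 2.1936.
Dividing the baseline by the relative clearance: 19.0 / 2.1936 = 8.7 mg/L.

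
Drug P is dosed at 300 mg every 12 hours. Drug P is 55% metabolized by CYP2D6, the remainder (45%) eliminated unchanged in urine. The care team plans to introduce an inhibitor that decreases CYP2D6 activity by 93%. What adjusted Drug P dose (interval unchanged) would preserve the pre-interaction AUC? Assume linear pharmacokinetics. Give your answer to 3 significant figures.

CYP2D6: 0.55 × 0.07 = 0.0385
Other: 0.45 (unchanged)
Relative clearance = 0.0385 + 0.45 = 0.4885.
Exposure is unchanged when dose changes in proportion to clearance. New dose = 300 mg × 0.4885 = 147 mg.

147 mg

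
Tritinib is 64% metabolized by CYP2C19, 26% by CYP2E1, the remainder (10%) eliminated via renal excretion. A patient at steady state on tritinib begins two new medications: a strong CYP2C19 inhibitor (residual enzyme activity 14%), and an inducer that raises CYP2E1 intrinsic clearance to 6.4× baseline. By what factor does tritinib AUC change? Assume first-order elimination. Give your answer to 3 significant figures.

0.539

CYP2C19: 0.64 × 0.14 = 0.0896
CYP2E1: 0.26 × 6.4 = 1.664
Other: 0.1 (unchanged)
Relative clearance = 0.0896 + 1.664 + 0.1 = 1.8536.
Because AUC varies inversely with clearance, the combined effect is 1 / 1.8536 = 0.539.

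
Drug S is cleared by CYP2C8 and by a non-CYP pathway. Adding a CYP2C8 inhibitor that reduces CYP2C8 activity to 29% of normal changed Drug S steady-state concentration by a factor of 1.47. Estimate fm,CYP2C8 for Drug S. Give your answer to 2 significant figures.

Let fm be the CYP2C8 fraction. New clearance relative to baseline = fm × 0.29 + (1 − fm).
Steady-state concentration ratio = 1 / (new CL fraction), so new CL fraction = 1 / 1.47 = 0.6803.
fm × 0.29 + 1 − fm = 0.6803  ⇒  fm × (0.29 − 1) = −0.3197  ⇒  fm = 0.45.

0.45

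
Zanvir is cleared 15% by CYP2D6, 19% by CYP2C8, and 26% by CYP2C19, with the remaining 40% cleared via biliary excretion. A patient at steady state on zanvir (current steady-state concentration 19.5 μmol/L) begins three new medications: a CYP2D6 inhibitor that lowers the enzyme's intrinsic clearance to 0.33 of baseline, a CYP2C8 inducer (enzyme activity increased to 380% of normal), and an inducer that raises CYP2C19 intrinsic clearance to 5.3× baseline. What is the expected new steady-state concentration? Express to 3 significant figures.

The CYP2D6 pathway (15% of clearance) falls to 0.33× activity: 0.15 × 0.33 = 0.0495.
The CYP2C8 pathway (19% of clearance) increases to 3.8× activity: 0.19 × 3.8 = 0.722.
The CYP2C19 pathway (26% of clearance) is boosted to 5.3× activity: 0.26 × 5.3 = 1.378.
Non-CYP routes (40%) are unchanged.
New clearance relative to baseline: 0.0495 + 0.722 + 1.378 + 0.4 = 2.5495.
Steady-state concentration ∝ 1/CL: new value = 19.5 / 2.5495 = 7.65 μmol/L.

7.65 μmol/L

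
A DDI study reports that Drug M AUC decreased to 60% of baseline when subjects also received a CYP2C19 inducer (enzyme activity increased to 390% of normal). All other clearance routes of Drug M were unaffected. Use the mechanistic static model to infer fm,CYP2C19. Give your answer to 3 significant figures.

Call the CYP2C19 fraction fm. After the interaction, CL_new/CL_old = fm × 3.9 + (1 − fm).
AUC ratio = 1 / (new CL fraction), so new CL fraction = 1 / 0.600 = 1.667.
fm × 3.9 + 1 − fm = 1.667  ⇒  fm × (3.9 − 1) = 0.6667  ⇒  fm = 0.230.

0.230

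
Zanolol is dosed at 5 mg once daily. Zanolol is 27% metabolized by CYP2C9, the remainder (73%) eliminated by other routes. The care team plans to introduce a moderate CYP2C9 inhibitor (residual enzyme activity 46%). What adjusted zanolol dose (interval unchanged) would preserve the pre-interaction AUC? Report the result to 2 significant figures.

4.3 mg

The CYP2C9 pathway (27% of clearance) drops to 0.46× activity: 0.27 × 0.46 = 0.1242.
Non-CYP routes (73%) are unchanged.
Relative clearance = 0.1242 + 0.73 = 0.8542.
Exposure is unchanged when dose changes in proportion to clearance. New dose = 5 mg × 0.8542 = 4.3 mg.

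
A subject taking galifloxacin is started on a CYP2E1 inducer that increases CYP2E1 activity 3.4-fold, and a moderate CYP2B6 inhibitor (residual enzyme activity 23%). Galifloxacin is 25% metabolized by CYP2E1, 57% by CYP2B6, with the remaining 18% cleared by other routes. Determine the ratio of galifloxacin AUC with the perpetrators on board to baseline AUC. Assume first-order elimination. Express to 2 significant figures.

CYP2E1: 0.25 × 3.4 = 0.85
CYP2B6: 0.57 × 0.23 = 0.1311
Other: 0.18 (unchanged)
CL_new/CL_old = 0.85 + 0.1311 + 0.18 = 1.1611.
AUC ∝ 1/CL: fold-change = 1 / 1.1611 = 0.86.

0.86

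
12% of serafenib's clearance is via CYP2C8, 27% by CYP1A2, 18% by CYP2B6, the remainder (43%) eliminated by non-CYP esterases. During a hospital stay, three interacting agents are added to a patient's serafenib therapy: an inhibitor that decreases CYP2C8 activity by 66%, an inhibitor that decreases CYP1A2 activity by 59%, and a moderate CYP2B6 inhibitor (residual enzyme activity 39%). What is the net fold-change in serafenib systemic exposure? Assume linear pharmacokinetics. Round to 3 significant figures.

CYP2C8: 0.12 × 0.34 = 0.0408
CYP1A2: 0.27 × 0.41 = 0.1107
CYP2B6: 0.18 × 0.39 = 0.0702
Other: 0.43 (unchanged)
New clearance relative to baseline: 0.0408 + 0.1107 + 0.0702 + 0.43 = 0.6517.
Net systemic exposure ratio = 1 / 0.6517 = 1.53.

1.53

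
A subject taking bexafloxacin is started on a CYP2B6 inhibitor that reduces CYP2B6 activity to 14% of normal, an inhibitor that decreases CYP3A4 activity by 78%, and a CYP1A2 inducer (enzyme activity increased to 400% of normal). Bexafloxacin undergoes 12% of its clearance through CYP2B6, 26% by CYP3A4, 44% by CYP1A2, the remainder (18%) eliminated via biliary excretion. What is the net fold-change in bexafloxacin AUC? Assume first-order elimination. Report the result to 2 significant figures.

The CYP2B6 pathway (12% of clearance) drops to 0.14× activity: 0.12 × 0.14 = 0.0168.
The CYP3A4 pathway (26% of clearance) drops to 0.22× activity: 0.26 × 0.22 = 0.0572.
The CYP1A2 pathway (44% of clearance) is boosted to 4× activity: 0.44 × 4 = 1.76.
Non-CYP routes (18%) are unchanged.
Relative clearance = 0.0168 + 0.0572 + 1.76 + 0.18 = 2.014.
AUC ∝ 1/CL: fold-change = 1 / 2.014 = 0.50.

0.50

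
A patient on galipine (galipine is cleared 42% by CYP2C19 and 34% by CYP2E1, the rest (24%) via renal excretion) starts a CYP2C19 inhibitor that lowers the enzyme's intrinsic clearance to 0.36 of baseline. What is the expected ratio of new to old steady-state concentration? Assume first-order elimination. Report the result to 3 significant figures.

The CYP2C19 pathway (42% of clearance) falls to 0.36× activity: 0.42 × 0.36 = 0.1512.
CYP2E1 (34%) and the residual 24% are unaffected.
New clearance relative to baseline: 0.1512 + 0.34 + 0.24 = 0.7312.
Steady-state concentration is inversely proportional to clearance, so the fold-change is 1 / 0.7312 = 1.37.

1.37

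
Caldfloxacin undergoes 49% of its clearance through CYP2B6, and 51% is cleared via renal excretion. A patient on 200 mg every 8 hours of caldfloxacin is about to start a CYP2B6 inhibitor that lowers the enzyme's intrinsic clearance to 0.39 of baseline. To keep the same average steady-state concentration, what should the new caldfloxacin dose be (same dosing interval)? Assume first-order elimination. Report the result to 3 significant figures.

140 mg

CYP2B6: 0.49 × 0.39 = 0.1911
Other: 0.51 (unchanged)
Relative clearance = 0.1911 + 0.51 = 0.7011.
Exposure is unchanged when dose changes in proportion to clearance. New dose = 200 mg × 0.7011 = 140 mg.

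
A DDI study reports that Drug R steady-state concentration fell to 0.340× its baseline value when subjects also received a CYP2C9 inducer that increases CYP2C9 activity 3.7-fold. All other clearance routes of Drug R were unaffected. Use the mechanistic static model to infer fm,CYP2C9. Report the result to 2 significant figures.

0.72

CL'/CL = 1 / 0.340 = 2.941
3.7·fm + (1 − fm) = 2.941
fm = (2.941 − 1) / (3.7 − 1) = 0.72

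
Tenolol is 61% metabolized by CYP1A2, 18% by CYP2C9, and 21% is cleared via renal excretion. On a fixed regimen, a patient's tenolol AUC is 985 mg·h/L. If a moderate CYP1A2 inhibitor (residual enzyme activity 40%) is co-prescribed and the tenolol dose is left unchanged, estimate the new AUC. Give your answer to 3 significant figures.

The CYP1A2 pathway (61% of clearance) falls to 0.4× activity: 0.61 × 0.4 = 0.244.
CYP2C9 (18%) and the residual 21% are unaffected.
Relative clearance = 0.244 + 0.18 + 0.21 = 0.634.
New AUC = baseline ÷ relative clearance = 985 / 0.634 = 1.55 × 10³ mg·h/L.

1.55 × 10³ mg·h/L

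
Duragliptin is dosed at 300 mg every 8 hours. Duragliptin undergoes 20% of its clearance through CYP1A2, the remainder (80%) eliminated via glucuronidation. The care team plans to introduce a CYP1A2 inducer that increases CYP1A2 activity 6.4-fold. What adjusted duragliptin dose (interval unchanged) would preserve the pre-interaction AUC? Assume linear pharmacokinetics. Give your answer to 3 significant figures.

The CYP1A2 pathway (20% of clearance) increases to 6.4× activity: 0.2 × 6.4 = 1.28.
The remaining 80% of clearance is unaffected.
New clearance relative to baseline: 1.28 + 0.8 = 2.08.
To maintain the same steady-state level, dose must scale with clearance: new dose = 300 × 2.08 = 624 mg.

624 mg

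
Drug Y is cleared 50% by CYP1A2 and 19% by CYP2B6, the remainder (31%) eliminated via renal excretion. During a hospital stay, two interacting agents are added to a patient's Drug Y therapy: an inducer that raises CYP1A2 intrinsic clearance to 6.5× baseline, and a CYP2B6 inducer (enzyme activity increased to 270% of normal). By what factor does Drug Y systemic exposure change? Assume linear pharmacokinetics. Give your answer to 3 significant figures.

The CYP1A2 pathway (50% of clearance) rises to 6.5× activity: 0.5 × 6.5 = 3.25.
The CYP2B6 pathway (19% of clearance) increases to 2.7× activity: 0.19 × 2.7 = 0.513.
The remaining 31% of clearance is unaffected.
CL_new/CL_old = 3.25 + 0.513 + 0.31 = 4.073.
Because systemic exposure varies inversely with clearance, the combined effect is 1 / 4.073 = 0.246.

0.246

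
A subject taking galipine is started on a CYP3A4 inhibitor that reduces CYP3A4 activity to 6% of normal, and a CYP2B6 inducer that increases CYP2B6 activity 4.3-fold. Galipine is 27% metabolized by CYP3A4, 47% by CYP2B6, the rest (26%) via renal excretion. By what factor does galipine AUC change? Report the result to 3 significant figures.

0.435

The CYP3A4 pathway (27% of clearance) is reduced to 0.06× activity: 0.27 × 0.06 = 0.0162.
The CYP2B6 pathway (47% of clearance) is boosted to 4.3× activity: 0.47 × 4.3 = 2.021.
Non-CYP routes (26%) are unchanged.
New clearance relative to baseline: 0.0162 + 2.021 + 0.26 = 2.2972.
AUC ∝ 1/CL: fold-change = 1 / 2.2972 = 0.435.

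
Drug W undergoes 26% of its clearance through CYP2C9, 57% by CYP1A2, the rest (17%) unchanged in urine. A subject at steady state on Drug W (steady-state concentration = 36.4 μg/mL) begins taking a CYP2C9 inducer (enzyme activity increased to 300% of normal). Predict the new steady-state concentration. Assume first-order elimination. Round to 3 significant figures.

23.9 μg/mL

The CYP2C9 pathway (26% of clearance) is boosted to 3× activity: 0.26 × 3 = 0.78.
CYP1A2 (57%) and the residual 17% are unaffected.
Relative clearance = 0.78 + 0.57 + 0.17 = 1.52.
With dosing unchanged, steady-state concentration scales as 1/CL: 36.4 / 1.52 = 23.9 μg/mL.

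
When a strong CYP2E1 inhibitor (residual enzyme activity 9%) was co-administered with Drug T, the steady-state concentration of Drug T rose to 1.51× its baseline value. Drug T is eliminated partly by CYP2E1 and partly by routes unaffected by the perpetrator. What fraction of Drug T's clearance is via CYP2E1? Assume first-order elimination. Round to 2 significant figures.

0.37

Call the CYP2E1 fraction fm. After the interaction, CL_new/CL_old = fm × 0.09 + (1 − fm).
Steady-state concentration ratio = 1 / (new CL fraction), so new CL fraction = 1 / 1.51 = 0.6623.
fm × 0.09 + 1 − fm = 0.6623  ⇒  fm × (0.09 − 1) = −0.3377  ⇒  fm = 0.37.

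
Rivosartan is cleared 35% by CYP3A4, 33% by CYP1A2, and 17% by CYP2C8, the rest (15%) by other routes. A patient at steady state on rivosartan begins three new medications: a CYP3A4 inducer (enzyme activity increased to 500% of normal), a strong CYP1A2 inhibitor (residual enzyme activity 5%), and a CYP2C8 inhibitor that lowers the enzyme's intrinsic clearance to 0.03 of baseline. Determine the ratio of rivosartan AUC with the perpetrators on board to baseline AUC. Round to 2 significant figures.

0.52

The CYP3A4 pathway (35% of clearance) is boosted to 5× activity: 0.35 × 5 = 1.75.
The CYP1A2 pathway (33% of clearance) drops to 0.05× activity: 0.33 × 0.05 = 0.0165.
The CYP2C8 pathway (17% of clearance) is reduced to 0.03× activity: 0.17 × 0.03 = 0.0051.
The remaining 15% of clearance is unaffected.
New clearance relative to baseline: 1.75 + 0.0165 + 0.0051 + 0.15 = 1.9216.
AUC ∝ 1/CL: fold-change = 1 / 1.9216 = 0.52.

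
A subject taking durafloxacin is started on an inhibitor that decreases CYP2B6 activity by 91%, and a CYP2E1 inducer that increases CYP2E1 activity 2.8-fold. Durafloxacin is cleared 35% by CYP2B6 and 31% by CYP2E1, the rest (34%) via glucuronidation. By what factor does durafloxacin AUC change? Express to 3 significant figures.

0.807

CYP2B6: 0.35 × 0.09 = 0.0315
CYP2E1: 0.31 × 2.8 = 0.868
Other: 0.34 (unchanged)
CL_new/CL_old = 0.0315 + 0.868 + 0.34 = 1.2395.
Because AUC varies inversely with clearance, the combined effect is 1 / 1.2395 = 0.807.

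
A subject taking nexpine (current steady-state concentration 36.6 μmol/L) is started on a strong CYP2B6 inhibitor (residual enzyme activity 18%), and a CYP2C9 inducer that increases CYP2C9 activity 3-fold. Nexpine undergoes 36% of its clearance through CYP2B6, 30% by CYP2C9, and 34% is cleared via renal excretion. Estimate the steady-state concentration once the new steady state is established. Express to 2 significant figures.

CYP2B6: 0.36 × 0.18 = 0.0648
CYP2C9: 0.3 × 3 = 0.9
Other: 0.34 (unchanged)
Relative clearance = 0.0648 + 0.9 + 0.34 = 1.3048.
Steady-state concentration ∝ 1/CL: new value = 36.6 / 1.3048 = 28 μmol/L.

28 μmol/L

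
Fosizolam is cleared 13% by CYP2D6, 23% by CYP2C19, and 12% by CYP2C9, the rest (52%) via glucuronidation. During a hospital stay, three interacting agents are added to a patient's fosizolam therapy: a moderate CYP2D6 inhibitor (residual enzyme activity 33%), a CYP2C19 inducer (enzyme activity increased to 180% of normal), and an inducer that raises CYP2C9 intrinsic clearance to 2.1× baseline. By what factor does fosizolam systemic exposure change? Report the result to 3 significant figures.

The CYP2D6 pathway (13% of clearance) drops to 0.33× activity: 0.13 × 0.33 = 0.0429.
The CYP2C19 pathway (23% of clearance) rises to 1.8× activity: 0.23 × 1.8 = 0.414.
The CYP2C9 pathway (12% of clearance) rises to 2.1× activity: 0.12 × 2.1 = 0.252.
Non-CYP routes (52%) are unchanged.
CL_new/CL_old = 0.0429 + 0.414 + 0.252 + 0.52 = 1.2289.
Systemic exposure ∝ 1/CL: fold-change = 1 / 1.2289 = 0.814.

0.814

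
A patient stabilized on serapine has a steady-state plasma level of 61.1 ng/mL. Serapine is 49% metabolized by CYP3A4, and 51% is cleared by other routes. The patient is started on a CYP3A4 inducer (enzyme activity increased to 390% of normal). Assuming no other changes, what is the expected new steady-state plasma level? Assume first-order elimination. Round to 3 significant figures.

25.2 ng/mL

The CYP3A4 pathway (49% of clearance) is boosted to 3.9× activity: 0.49 × 3.9 = 1.911.
Non-CYP routes (51%) are unchanged.
CL_new/CL_old = 1.911 + 0.51 = 2.421.
New steady-state plasma level = baseline ÷ relative clearance = 61.1 / 2.421 = 25.2 ng/mL.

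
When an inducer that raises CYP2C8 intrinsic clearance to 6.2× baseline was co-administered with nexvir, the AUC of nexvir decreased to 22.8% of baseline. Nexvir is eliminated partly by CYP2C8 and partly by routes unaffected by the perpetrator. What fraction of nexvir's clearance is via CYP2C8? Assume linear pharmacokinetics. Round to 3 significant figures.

0.651

CL'/CL = 1 / 0.228 = 4.386
6.2·fm + (1 − fm) = 4.386
fm = (4.386 − 1) / (6.2 − 1) = 0.651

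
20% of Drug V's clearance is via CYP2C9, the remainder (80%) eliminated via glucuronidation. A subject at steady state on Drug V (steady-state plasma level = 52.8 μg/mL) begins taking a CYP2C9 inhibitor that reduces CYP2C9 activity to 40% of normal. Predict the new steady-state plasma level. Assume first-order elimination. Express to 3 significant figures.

The CYP2C9 pathway (20% of clearance) is reduced to 0.4× activity: 0.2 × 0.4 = 0.08.
Non-CYP routes (80%) are unchanged.
Relative clearance = 0.08 + 0.8 = 0.88.
Steady-state plasma level ∝ 1/CL, so new value = 52.8 / 0.88 = 60.0 μg/mL.

60.0 μg/mL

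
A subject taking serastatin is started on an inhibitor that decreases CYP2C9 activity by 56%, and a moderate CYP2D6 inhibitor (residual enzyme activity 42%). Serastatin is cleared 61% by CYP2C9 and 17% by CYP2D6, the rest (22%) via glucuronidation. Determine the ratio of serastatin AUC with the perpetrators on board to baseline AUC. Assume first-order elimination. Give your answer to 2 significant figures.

1.8

The CYP2C9 pathway (61% of clearance) is reduced to 0.44× activity: 0.61 × 0.44 = 0.2684.
The CYP2D6 pathway (17% of clearance) drops to 0.42× activity: 0.17 × 0.42 = 0.0714.
Non-CYP routes (22%) are unchanged.
CL_new/CL_old = 0.2684 + 0.0714 + 0.22 = 0.5598.
Net AUC ratio = 1 / 0.5598 = 1.8.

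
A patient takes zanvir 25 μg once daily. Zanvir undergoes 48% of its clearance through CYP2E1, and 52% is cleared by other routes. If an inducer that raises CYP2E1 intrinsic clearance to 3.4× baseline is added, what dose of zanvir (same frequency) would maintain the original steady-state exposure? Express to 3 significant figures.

The CYP2E1 pathway (48% of clearance) rises to 3.4× activity: 0.48 × 3.4 = 1.632.
Non-CYP routes (52%) are unchanged.
New clearance relative to baseline: 1.632 + 0.52 = 2.152.
Css,avg = (dose rate)/CL, so holding Css fixed requires dose ∝ CL: 25 × 2.152 = 53.8 μg.

53.8 μg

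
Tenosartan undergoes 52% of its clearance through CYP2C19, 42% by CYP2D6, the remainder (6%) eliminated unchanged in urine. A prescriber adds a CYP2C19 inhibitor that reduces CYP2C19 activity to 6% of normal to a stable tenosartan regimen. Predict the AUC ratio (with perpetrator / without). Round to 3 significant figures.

1.96

The CYP2C19 pathway (52% of clearance) falls to 0.06× activity: 0.52 × 0.06 = 0.0312.
CYP2D6 (42%) and the residual 6% are unaffected.
CL_new/CL_old = 0.0312 + 0.42 + 0.06 = 0.5112.
Since AUC ∝ 1/CL, the ratio is 1 / 0.5112 = 1.96.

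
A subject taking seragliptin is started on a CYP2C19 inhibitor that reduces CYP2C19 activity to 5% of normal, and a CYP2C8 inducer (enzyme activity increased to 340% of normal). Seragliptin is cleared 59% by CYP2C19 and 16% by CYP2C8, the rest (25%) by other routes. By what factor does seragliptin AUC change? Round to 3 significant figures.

1.21

The CYP2C19 pathway (59% of clearance) is reduced to 0.05× activity: 0.59 × 0.05 = 0.0295.
The CYP2C8 pathway (16% of clearance) is boosted to 3.4× activity: 0.16 × 3.4 = 0.544.
The remaining 25% of clearance is unaffected.
Relative clearance = 0.0295 + 0.544 + 0.25 = 0.8235.
AUC ∝ 1/CL: fold-change = 1 / 0.8235 = 1.21.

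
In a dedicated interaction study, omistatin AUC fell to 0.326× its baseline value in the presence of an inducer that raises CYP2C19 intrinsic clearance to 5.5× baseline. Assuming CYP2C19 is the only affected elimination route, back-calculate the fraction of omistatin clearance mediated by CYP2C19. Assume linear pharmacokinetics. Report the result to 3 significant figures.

Write x for the fraction cleared via CYP2C19. The observed AUC change means clearance rose to 1/0.326 = 3.067 of baseline.
Setting x·5.5 + (1 − x) = 3.067 and solving: x = (3.067 − 1)/(5.5 − 1) = 0.459.

0.459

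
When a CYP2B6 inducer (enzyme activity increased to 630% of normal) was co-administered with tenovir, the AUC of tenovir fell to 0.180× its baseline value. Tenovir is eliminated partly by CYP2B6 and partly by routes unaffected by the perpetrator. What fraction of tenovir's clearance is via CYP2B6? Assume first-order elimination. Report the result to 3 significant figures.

Let x = fm,CYP2B6. Because AUC ∝ 1/CL, relative clearance rose to 1/0.180 = 5.556.
Only the CYP2B6 route changed, so 5.556 = x·6.3 + (1 − x), giving x = 0.860.

0.860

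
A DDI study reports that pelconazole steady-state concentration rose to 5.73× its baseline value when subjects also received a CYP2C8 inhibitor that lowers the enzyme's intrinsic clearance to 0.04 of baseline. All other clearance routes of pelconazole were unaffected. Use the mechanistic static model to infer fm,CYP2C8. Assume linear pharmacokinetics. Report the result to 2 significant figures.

Call the CYP2C8 fraction fm. After the interaction, CL_new/CL_old = fm × 0.04 + (1 − fm).
Steady-state concentration ratio = 1 / (new CL fraction), so new CL fraction = 1 / 5.73 = 0.1745.
fm × 0.04 + 1 − fm = 0.1745  ⇒  fm × (0.04 − 1) = −0.8255  ⇒  fm = 0.86.

0.86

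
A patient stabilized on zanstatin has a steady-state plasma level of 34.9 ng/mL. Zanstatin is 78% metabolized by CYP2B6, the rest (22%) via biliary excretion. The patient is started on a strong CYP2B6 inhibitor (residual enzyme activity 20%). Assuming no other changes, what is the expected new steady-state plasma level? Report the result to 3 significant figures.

92.8 ng/mL

The CYP2B6 pathway (78% of clearance) is reduced to 0.2× activity: 0.78 × 0.2 = 0.156.
The remaining 22% of clearance is unaffected.
New clearance relative to baseline: 0.156 + 0.22 = 0.376.
New steady-state plasma level = baseline ÷ relative clearance = 34.9 / 0.376 = 92.8 ng/mL.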